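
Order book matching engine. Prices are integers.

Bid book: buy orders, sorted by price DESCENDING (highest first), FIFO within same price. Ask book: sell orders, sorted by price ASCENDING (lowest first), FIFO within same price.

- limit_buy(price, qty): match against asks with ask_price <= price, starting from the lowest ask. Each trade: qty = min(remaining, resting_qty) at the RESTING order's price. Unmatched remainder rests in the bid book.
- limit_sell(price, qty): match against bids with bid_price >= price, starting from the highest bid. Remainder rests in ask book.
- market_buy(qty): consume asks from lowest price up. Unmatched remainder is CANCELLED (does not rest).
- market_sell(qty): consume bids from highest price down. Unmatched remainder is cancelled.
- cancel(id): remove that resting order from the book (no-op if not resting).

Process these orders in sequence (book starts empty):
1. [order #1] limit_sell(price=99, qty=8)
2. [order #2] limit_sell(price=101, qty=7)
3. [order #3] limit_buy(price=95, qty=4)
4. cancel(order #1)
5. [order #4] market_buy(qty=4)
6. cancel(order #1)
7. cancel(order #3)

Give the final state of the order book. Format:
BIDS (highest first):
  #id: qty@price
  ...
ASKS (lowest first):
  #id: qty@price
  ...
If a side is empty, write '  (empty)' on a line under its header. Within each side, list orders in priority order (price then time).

Answer: BIDS (highest first):
  (empty)
ASKS (lowest first):
  #2: 3@101

Derivation:
After op 1 [order #1] limit_sell(price=99, qty=8): fills=none; bids=[-] asks=[#1:8@99]
After op 2 [order #2] limit_sell(price=101, qty=7): fills=none; bids=[-] asks=[#1:8@99 #2:7@101]
After op 3 [order #3] limit_buy(price=95, qty=4): fills=none; bids=[#3:4@95] asks=[#1:8@99 #2:7@101]
After op 4 cancel(order #1): fills=none; bids=[#3:4@95] asks=[#2:7@101]
After op 5 [order #4] market_buy(qty=4): fills=#4x#2:4@101; bids=[#3:4@95] asks=[#2:3@101]
After op 6 cancel(order #1): fills=none; bids=[#3:4@95] asks=[#2:3@101]
After op 7 cancel(order #3): fills=none; bids=[-] asks=[#2:3@101]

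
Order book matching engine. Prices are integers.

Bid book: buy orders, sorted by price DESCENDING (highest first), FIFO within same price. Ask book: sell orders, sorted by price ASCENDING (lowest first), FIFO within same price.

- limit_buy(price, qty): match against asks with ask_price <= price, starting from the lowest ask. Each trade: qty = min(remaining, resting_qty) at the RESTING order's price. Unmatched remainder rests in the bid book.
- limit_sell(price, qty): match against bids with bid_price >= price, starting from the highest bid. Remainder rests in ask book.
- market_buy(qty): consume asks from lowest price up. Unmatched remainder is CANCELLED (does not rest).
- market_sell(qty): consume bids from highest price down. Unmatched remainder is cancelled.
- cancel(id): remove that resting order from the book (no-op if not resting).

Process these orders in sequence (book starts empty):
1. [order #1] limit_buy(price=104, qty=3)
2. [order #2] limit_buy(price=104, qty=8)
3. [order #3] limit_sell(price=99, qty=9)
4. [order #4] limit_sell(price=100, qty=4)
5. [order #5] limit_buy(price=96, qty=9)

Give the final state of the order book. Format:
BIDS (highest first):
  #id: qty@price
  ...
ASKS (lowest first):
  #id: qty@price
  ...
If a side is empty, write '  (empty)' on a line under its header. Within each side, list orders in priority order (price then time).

After op 1 [order #1] limit_buy(price=104, qty=3): fills=none; bids=[#1:3@104] asks=[-]
After op 2 [order #2] limit_buy(price=104, qty=8): fills=none; bids=[#1:3@104 #2:8@104] asks=[-]
After op 3 [order #3] limit_sell(price=99, qty=9): fills=#1x#3:3@104 #2x#3:6@104; bids=[#2:2@104] asks=[-]
After op 4 [order #4] limit_sell(price=100, qty=4): fills=#2x#4:2@104; bids=[-] asks=[#4:2@100]
After op 5 [order #5] limit_buy(price=96, qty=9): fills=none; bids=[#5:9@96] asks=[#4:2@100]

Answer: BIDS (highest first):
  #5: 9@96
ASKS (lowest first):
  #4: 2@100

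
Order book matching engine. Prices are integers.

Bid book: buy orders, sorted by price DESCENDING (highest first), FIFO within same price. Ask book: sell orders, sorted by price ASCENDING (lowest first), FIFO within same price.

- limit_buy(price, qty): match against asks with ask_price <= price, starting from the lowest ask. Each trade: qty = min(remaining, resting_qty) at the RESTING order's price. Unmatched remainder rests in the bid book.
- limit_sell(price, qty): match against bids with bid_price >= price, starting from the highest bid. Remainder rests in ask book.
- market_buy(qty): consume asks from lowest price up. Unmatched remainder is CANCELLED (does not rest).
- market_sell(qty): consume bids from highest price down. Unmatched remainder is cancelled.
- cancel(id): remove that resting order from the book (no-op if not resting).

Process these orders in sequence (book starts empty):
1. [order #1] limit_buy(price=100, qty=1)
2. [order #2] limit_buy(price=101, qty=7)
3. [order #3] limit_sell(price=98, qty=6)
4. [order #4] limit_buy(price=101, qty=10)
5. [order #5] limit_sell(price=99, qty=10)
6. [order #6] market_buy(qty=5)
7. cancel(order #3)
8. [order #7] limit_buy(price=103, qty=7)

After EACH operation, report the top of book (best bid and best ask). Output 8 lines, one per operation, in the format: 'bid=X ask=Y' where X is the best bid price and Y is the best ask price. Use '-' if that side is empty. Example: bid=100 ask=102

Answer: bid=100 ask=-
bid=101 ask=-
bid=101 ask=-
bid=101 ask=-
bid=101 ask=-
bid=101 ask=-
bid=101 ask=-
bid=103 ask=-

Derivation:
After op 1 [order #1] limit_buy(price=100, qty=1): fills=none; bids=[#1:1@100] asks=[-]
After op 2 [order #2] limit_buy(price=101, qty=7): fills=none; bids=[#2:7@101 #1:1@100] asks=[-]
After op 3 [order #3] limit_sell(price=98, qty=6): fills=#2x#3:6@101; bids=[#2:1@101 #1:1@100] asks=[-]
After op 4 [order #4] limit_buy(price=101, qty=10): fills=none; bids=[#2:1@101 #4:10@101 #1:1@100] asks=[-]
After op 5 [order #5] limit_sell(price=99, qty=10): fills=#2x#5:1@101 #4x#5:9@101; bids=[#4:1@101 #1:1@100] asks=[-]
After op 6 [order #6] market_buy(qty=5): fills=none; bids=[#4:1@101 #1:1@100] asks=[-]
After op 7 cancel(order #3): fills=none; bids=[#4:1@101 #1:1@100] asks=[-]
After op 8 [order #7] limit_buy(price=103, qty=7): fills=none; bids=[#7:7@103 #4:1@101 #1:1@100] asks=[-]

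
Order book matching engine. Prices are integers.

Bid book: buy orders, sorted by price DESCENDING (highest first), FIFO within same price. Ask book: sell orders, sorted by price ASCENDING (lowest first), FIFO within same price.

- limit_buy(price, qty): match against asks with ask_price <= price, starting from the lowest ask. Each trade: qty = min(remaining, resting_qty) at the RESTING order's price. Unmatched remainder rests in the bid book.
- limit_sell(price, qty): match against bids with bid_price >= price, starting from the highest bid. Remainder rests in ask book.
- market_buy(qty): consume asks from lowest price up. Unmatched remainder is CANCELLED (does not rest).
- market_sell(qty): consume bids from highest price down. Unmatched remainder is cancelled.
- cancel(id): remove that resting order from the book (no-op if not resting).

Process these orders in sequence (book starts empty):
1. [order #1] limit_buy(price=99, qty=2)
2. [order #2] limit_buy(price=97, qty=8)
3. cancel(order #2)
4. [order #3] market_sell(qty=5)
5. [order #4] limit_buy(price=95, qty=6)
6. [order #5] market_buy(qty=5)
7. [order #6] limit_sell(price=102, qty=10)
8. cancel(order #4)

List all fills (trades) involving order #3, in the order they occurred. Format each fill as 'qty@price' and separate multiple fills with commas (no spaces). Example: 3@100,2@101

Answer: 2@99

Derivation:
After op 1 [order #1] limit_buy(price=99, qty=2): fills=none; bids=[#1:2@99] asks=[-]
After op 2 [order #2] limit_buy(price=97, qty=8): fills=none; bids=[#1:2@99 #2:8@97] asks=[-]
After op 3 cancel(order #2): fills=none; bids=[#1:2@99] asks=[-]
After op 4 [order #3] market_sell(qty=5): fills=#1x#3:2@99; bids=[-] asks=[-]
After op 5 [order #4] limit_buy(price=95, qty=6): fills=none; bids=[#4:6@95] asks=[-]
After op 6 [order #5] market_buy(qty=5): fills=none; bids=[#4:6@95] asks=[-]
After op 7 [order #6] limit_sell(price=102, qty=10): fills=none; bids=[#4:6@95] asks=[#6:10@102]
After op 8 cancel(order #4): fills=none; bids=[-] asks=[#6:10@102]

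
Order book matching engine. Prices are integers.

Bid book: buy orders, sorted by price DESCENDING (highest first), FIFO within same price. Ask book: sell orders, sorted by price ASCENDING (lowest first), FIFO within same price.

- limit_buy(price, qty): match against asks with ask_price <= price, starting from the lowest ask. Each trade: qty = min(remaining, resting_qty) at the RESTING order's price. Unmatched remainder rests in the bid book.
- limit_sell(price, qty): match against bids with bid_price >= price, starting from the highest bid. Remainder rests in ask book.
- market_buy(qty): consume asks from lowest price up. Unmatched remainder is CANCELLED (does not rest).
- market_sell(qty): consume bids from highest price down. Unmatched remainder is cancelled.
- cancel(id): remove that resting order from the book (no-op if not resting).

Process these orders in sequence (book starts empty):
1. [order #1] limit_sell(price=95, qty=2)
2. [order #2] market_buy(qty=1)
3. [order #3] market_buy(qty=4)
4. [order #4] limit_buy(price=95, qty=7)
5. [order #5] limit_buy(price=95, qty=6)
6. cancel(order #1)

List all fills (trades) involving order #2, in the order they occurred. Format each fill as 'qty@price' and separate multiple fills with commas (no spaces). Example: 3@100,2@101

Answer: 1@95

Derivation:
After op 1 [order #1] limit_sell(price=95, qty=2): fills=none; bids=[-] asks=[#1:2@95]
After op 2 [order #2] market_buy(qty=1): fills=#2x#1:1@95; bids=[-] asks=[#1:1@95]
After op 3 [order #3] market_buy(qty=4): fills=#3x#1:1@95; bids=[-] asks=[-]
After op 4 [order #4] limit_buy(price=95, qty=7): fills=none; bids=[#4:7@95] asks=[-]
After op 5 [order #5] limit_buy(price=95, qty=6): fills=none; bids=[#4:7@95 #5:6@95] asks=[-]
After op 6 cancel(order #1): fills=none; bids=[#4:7@95 #5:6@95] asks=[-]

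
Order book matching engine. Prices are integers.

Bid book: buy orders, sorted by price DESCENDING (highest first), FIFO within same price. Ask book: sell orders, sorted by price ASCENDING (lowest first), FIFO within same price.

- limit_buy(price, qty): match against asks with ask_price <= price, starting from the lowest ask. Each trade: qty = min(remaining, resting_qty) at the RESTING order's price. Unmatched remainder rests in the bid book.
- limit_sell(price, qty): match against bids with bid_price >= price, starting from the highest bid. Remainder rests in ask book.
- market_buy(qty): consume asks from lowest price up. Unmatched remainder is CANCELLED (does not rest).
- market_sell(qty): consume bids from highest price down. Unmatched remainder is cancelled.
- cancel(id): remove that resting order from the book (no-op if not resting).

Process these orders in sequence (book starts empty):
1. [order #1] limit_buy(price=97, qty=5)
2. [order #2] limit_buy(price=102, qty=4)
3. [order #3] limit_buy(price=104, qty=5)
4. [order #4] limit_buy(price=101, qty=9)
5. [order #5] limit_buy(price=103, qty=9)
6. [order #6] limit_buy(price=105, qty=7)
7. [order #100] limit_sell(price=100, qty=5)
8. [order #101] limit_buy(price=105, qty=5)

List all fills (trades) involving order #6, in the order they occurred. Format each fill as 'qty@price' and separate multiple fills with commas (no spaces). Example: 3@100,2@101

Answer: 5@105

Derivation:
After op 1 [order #1] limit_buy(price=97, qty=5): fills=none; bids=[#1:5@97] asks=[-]
After op 2 [order #2] limit_buy(price=102, qty=4): fills=none; bids=[#2:4@102 #1:5@97] asks=[-]
After op 3 [order #3] limit_buy(price=104, qty=5): fills=none; bids=[#3:5@104 #2:4@102 #1:5@97] asks=[-]
After op 4 [order #4] limit_buy(price=101, qty=9): fills=none; bids=[#3:5@104 #2:4@102 #4:9@101 #1:5@97] asks=[-]
After op 5 [order #5] limit_buy(price=103, qty=9): fills=none; bids=[#3:5@104 #5:9@103 #2:4@102 #4:9@101 #1:5@97] asks=[-]
After op 6 [order #6] limit_buy(price=105, qty=7): fills=none; bids=[#6:7@105 #3:5@104 #5:9@103 #2:4@102 #4:9@101 #1:5@97] asks=[-]
After op 7 [order #100] limit_sell(price=100, qty=5): fills=#6x#100:5@105; bids=[#6:2@105 #3:5@104 #5:9@103 #2:4@102 #4:9@101 #1:5@97] asks=[-]
After op 8 [order #101] limit_buy(price=105, qty=5): fills=none; bids=[#6:2@105 #101:5@105 #3:5@104 #5:9@103 #2:4@102 #4:9@101 #1:5@97] asks=[-]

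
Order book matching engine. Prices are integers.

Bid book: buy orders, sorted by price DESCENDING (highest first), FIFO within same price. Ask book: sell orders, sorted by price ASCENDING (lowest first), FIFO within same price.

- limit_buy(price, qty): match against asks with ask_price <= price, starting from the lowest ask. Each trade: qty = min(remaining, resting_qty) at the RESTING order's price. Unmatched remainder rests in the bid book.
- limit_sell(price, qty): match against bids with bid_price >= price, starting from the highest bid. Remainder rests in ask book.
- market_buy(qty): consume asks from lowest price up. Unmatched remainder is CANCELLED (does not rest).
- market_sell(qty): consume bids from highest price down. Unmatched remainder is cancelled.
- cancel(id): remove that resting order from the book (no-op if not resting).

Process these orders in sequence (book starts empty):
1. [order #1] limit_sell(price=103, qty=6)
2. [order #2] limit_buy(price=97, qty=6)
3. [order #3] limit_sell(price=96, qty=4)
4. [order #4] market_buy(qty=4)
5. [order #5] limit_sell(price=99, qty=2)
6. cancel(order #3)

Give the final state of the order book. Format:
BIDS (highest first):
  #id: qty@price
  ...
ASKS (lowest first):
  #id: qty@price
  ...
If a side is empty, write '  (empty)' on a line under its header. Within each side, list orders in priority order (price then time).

After op 1 [order #1] limit_sell(price=103, qty=6): fills=none; bids=[-] asks=[#1:6@103]
After op 2 [order #2] limit_buy(price=97, qty=6): fills=none; bids=[#2:6@97] asks=[#1:6@103]
After op 3 [order #3] limit_sell(price=96, qty=4): fills=#2x#3:4@97; bids=[#2:2@97] asks=[#1:6@103]
After op 4 [order #4] market_buy(qty=4): fills=#4x#1:4@103; bids=[#2:2@97] asks=[#1:2@103]
After op 5 [order #5] limit_sell(price=99, qty=2): fills=none; bids=[#2:2@97] asks=[#5:2@99 #1:2@103]
After op 6 cancel(order #3): fills=none; bids=[#2:2@97] asks=[#5:2@99 #1:2@103]

Answer: BIDS (highest first):
  #2: 2@97
ASKS (lowest first):
  #5: 2@99
  #1: 2@103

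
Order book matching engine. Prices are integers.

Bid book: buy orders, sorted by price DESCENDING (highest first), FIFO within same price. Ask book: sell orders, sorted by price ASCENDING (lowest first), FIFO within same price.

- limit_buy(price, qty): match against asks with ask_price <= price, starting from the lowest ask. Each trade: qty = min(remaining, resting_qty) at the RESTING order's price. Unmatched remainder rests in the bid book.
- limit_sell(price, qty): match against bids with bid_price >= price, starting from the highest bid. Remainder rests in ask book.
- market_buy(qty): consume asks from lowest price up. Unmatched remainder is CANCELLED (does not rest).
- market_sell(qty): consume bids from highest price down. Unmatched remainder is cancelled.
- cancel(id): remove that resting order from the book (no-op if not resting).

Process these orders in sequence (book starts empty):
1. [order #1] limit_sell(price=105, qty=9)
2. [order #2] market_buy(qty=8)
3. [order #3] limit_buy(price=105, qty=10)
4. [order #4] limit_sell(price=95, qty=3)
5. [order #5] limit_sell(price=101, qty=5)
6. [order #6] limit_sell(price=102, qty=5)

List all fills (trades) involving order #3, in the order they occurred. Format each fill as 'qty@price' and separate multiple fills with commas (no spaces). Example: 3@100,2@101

After op 1 [order #1] limit_sell(price=105, qty=9): fills=none; bids=[-] asks=[#1:9@105]
After op 2 [order #2] market_buy(qty=8): fills=#2x#1:8@105; bids=[-] asks=[#1:1@105]
After op 3 [order #3] limit_buy(price=105, qty=10): fills=#3x#1:1@105; bids=[#3:9@105] asks=[-]
After op 4 [order #4] limit_sell(price=95, qty=3): fills=#3x#4:3@105; bids=[#3:6@105] asks=[-]
After op 5 [order #5] limit_sell(price=101, qty=5): fills=#3x#5:5@105; bids=[#3:1@105] asks=[-]
After op 6 [order #6] limit_sell(price=102, qty=5): fills=#3x#6:1@105; bids=[-] asks=[#6:4@102]

Answer: 1@105,3@105,5@105,1@105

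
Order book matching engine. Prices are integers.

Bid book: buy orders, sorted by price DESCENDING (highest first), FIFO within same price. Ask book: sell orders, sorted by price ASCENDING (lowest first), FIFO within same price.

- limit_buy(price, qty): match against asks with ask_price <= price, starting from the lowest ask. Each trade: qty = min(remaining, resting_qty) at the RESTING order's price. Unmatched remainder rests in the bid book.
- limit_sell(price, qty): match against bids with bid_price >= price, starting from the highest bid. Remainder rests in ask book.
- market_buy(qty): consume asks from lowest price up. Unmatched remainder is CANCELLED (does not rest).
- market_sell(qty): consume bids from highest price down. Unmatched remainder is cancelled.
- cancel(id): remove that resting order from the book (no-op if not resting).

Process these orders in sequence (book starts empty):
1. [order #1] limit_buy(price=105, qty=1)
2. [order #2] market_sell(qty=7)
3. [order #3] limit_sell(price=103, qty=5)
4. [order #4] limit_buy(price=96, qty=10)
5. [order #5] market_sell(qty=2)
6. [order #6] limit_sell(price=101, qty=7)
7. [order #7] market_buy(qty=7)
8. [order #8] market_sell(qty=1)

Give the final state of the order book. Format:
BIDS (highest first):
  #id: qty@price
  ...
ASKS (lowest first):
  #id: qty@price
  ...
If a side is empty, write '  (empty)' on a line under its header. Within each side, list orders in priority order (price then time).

After op 1 [order #1] limit_buy(price=105, qty=1): fills=none; bids=[#1:1@105] asks=[-]
After op 2 [order #2] market_sell(qty=7): fills=#1x#2:1@105; bids=[-] asks=[-]
After op 3 [order #3] limit_sell(price=103, qty=5): fills=none; bids=[-] asks=[#3:5@103]
After op 4 [order #4] limit_buy(price=96, qty=10): fills=none; bids=[#4:10@96] asks=[#3:5@103]
After op 5 [order #5] market_sell(qty=2): fills=#4x#5:2@96; bids=[#4:8@96] asks=[#3:5@103]
After op 6 [order #6] limit_sell(price=101, qty=7): fills=none; bids=[#4:8@96] asks=[#6:7@101 #3:5@103]
After op 7 [order #7] market_buy(qty=7): fills=#7x#6:7@101; bids=[#4:8@96] asks=[#3:5@103]
After op 8 [order #8] market_sell(qty=1): fills=#4x#8:1@96; bids=[#4:7@96] asks=[#3:5@103]

Answer: BIDS (highest first):
  #4: 7@96
ASKS (lowest first):
  #3: 5@103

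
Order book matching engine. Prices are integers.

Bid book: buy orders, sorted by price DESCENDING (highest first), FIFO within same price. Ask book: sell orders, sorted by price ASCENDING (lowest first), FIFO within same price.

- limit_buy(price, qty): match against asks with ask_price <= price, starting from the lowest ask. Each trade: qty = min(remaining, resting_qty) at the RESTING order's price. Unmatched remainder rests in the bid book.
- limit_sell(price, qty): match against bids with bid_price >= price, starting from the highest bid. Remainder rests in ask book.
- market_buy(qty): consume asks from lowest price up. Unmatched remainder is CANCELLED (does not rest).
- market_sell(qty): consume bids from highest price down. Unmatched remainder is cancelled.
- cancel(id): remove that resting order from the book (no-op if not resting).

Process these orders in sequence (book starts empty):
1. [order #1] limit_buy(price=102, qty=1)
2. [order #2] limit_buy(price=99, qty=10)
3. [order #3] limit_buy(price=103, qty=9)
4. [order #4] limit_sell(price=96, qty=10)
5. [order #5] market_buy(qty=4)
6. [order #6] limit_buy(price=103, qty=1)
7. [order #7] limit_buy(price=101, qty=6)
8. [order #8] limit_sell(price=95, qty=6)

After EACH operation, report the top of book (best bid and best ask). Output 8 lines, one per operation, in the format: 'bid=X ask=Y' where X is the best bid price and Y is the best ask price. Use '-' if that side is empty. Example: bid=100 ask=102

After op 1 [order #1] limit_buy(price=102, qty=1): fills=none; bids=[#1:1@102] asks=[-]
After op 2 [order #2] limit_buy(price=99, qty=10): fills=none; bids=[#1:1@102 #2:10@99] asks=[-]
After op 3 [order #3] limit_buy(price=103, qty=9): fills=none; bids=[#3:9@103 #1:1@102 #2:10@99] asks=[-]
After op 4 [order #4] limit_sell(price=96, qty=10): fills=#3x#4:9@103 #1x#4:1@102; bids=[#2:10@99] asks=[-]
After op 5 [order #5] market_buy(qty=4): fills=none; bids=[#2:10@99] asks=[-]
After op 6 [order #6] limit_buy(price=103, qty=1): fills=none; bids=[#6:1@103 #2:10@99] asks=[-]
After op 7 [order #7] limit_buy(price=101, qty=6): fills=none; bids=[#6:1@103 #7:6@101 #2:10@99] asks=[-]
After op 8 [order #8] limit_sell(price=95, qty=6): fills=#6x#8:1@103 #7x#8:5@101; bids=[#7:1@101 #2:10@99] asks=[-]

Answer: bid=102 ask=-
bid=102 ask=-
bid=103 ask=-
bid=99 ask=-
bid=99 ask=-
bid=103 ask=-
bid=103 ask=-
bid=101 ask=-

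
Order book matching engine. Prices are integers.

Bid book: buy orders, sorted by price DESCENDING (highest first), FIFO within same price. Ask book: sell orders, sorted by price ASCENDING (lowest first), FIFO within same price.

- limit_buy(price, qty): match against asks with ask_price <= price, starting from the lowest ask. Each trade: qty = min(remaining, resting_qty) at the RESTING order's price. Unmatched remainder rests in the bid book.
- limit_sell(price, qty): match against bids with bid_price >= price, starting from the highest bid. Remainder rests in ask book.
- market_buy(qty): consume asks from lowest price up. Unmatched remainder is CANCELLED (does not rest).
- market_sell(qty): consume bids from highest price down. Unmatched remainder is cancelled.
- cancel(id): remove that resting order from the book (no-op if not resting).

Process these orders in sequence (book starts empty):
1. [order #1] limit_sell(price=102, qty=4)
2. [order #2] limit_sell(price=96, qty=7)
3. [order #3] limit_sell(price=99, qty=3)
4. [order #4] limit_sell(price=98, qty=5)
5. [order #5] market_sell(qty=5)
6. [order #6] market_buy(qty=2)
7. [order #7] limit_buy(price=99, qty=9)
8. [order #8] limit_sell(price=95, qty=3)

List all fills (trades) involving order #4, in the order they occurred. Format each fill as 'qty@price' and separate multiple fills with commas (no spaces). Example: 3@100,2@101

After op 1 [order #1] limit_sell(price=102, qty=4): fills=none; bids=[-] asks=[#1:4@102]
After op 2 [order #2] limit_sell(price=96, qty=7): fills=none; bids=[-] asks=[#2:7@96 #1:4@102]
After op 3 [order #3] limit_sell(price=99, qty=3): fills=none; bids=[-] asks=[#2:7@96 #3:3@99 #1:4@102]
After op 4 [order #4] limit_sell(price=98, qty=5): fills=none; bids=[-] asks=[#2:7@96 #4:5@98 #3:3@99 #1:4@102]
After op 5 [order #5] market_sell(qty=5): fills=none; bids=[-] asks=[#2:7@96 #4:5@98 #3:3@99 #1:4@102]
After op 6 [order #6] market_buy(qty=2): fills=#6x#2:2@96; bids=[-] asks=[#2:5@96 #4:5@98 #3:3@99 #1:4@102]
After op 7 [order #7] limit_buy(price=99, qty=9): fills=#7x#2:5@96 #7x#4:4@98; bids=[-] asks=[#4:1@98 #3:3@99 #1:4@102]
After op 8 [order #8] limit_sell(price=95, qty=3): fills=none; bids=[-] asks=[#8:3@95 #4:1@98 #3:3@99 #1:4@102]

Answer: 4@98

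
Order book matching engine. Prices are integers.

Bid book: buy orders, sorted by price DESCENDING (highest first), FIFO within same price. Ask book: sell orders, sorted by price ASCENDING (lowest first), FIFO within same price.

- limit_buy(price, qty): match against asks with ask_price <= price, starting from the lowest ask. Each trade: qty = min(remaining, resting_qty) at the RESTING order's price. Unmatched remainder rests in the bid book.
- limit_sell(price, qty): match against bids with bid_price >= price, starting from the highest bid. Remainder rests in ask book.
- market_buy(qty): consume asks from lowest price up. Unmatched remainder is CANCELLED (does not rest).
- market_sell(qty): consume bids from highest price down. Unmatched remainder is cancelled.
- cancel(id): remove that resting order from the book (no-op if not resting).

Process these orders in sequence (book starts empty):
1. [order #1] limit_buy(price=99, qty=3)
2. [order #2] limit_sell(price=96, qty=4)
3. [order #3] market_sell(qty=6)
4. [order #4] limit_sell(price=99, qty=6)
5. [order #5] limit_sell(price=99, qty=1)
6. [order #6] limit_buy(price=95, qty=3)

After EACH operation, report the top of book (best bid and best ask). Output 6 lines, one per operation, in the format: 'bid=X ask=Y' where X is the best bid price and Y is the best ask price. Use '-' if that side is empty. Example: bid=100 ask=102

After op 1 [order #1] limit_buy(price=99, qty=3): fills=none; bids=[#1:3@99] asks=[-]
After op 2 [order #2] limit_sell(price=96, qty=4): fills=#1x#2:3@99; bids=[-] asks=[#2:1@96]
After op 3 [order #3] market_sell(qty=6): fills=none; bids=[-] asks=[#2:1@96]
After op 4 [order #4] limit_sell(price=99, qty=6): fills=none; bids=[-] asks=[#2:1@96 #4:6@99]
After op 5 [order #5] limit_sell(price=99, qty=1): fills=none; bids=[-] asks=[#2:1@96 #4:6@99 #5:1@99]
After op 6 [order #6] limit_buy(price=95, qty=3): fills=none; bids=[#6:3@95] asks=[#2:1@96 #4:6@99 #5:1@99]

Answer: bid=99 ask=-
bid=- ask=96
bid=- ask=96
bid=- ask=96
bid=- ask=96
bid=95 ask=96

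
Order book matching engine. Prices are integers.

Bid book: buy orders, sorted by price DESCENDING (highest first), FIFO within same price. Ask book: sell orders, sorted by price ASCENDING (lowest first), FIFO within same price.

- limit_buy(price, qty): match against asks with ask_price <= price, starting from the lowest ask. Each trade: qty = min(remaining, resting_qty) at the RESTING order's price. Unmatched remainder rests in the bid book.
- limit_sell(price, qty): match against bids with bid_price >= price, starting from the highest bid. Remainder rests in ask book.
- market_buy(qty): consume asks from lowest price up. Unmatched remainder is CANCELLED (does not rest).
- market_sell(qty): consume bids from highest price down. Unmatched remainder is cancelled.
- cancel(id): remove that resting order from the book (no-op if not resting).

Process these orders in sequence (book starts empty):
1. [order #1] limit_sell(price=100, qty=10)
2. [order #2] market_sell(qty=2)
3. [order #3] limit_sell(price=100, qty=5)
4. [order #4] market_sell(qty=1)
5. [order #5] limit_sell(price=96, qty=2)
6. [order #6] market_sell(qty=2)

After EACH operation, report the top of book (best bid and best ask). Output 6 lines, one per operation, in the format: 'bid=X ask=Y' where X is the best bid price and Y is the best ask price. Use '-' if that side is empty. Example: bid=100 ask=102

Answer: bid=- ask=100
bid=- ask=100
bid=- ask=100
bid=- ask=100
bid=- ask=96
bid=- ask=96

Derivation:
After op 1 [order #1] limit_sell(price=100, qty=10): fills=none; bids=[-] asks=[#1:10@100]
After op 2 [order #2] market_sell(qty=2): fills=none; bids=[-] asks=[#1:10@100]
After op 3 [order #3] limit_sell(price=100, qty=5): fills=none; bids=[-] asks=[#1:10@100 #3:5@100]
After op 4 [order #4] market_sell(qty=1): fills=none; bids=[-] asks=[#1:10@100 #3:5@100]
After op 5 [order #5] limit_sell(price=96, qty=2): fills=none; bids=[-] asks=[#5:2@96 #1:10@100 #3:5@100]
After op 6 [order #6] market_sell(qty=2): fills=none; bids=[-] asks=[#5:2@96 #1:10@100 #3:5@100]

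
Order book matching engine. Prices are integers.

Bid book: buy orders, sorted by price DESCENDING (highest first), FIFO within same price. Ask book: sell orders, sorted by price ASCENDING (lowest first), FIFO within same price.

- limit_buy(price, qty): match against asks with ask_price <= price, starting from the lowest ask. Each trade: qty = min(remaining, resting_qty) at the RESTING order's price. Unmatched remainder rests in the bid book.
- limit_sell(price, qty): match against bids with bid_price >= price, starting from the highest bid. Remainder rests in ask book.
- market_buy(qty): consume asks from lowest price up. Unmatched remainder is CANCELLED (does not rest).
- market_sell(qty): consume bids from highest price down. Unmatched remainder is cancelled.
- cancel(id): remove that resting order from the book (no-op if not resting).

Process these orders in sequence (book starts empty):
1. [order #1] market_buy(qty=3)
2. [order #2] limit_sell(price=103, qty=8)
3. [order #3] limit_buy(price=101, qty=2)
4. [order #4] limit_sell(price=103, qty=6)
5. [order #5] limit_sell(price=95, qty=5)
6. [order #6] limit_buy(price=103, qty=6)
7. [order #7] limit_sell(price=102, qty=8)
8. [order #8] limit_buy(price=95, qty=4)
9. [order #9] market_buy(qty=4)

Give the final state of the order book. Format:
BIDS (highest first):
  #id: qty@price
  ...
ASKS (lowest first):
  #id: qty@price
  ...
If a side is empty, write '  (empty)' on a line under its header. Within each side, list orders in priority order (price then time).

Answer: BIDS (highest first):
  #8: 4@95
ASKS (lowest first):
  #7: 4@102
  #2: 5@103
  #4: 6@103

Derivation:
After op 1 [order #1] market_buy(qty=3): fills=none; bids=[-] asks=[-]
After op 2 [order #2] limit_sell(price=103, qty=8): fills=none; bids=[-] asks=[#2:8@103]
After op 3 [order #3] limit_buy(price=101, qty=2): fills=none; bids=[#3:2@101] asks=[#2:8@103]
After op 4 [order #4] limit_sell(price=103, qty=6): fills=none; bids=[#3:2@101] asks=[#2:8@103 #4:6@103]
After op 5 [order #5] limit_sell(price=95, qty=5): fills=#3x#5:2@101; bids=[-] asks=[#5:3@95 #2:8@103 #4:6@103]
After op 6 [order #6] limit_buy(price=103, qty=6): fills=#6x#5:3@95 #6x#2:3@103; bids=[-] asks=[#2:5@103 #4:6@103]
After op 7 [order #7] limit_sell(price=102, qty=8): fills=none; bids=[-] asks=[#7:8@102 #2:5@103 #4:6@103]
After op 8 [order #8] limit_buy(price=95, qty=4): fills=none; bids=[#8:4@95] asks=[#7:8@102 #2:5@103 #4:6@103]
After op 9 [order #9] market_buy(qty=4): fills=#9x#7:4@102; bids=[#8:4@95] asks=[#7:4@102 #2:5@103 #4:6@103]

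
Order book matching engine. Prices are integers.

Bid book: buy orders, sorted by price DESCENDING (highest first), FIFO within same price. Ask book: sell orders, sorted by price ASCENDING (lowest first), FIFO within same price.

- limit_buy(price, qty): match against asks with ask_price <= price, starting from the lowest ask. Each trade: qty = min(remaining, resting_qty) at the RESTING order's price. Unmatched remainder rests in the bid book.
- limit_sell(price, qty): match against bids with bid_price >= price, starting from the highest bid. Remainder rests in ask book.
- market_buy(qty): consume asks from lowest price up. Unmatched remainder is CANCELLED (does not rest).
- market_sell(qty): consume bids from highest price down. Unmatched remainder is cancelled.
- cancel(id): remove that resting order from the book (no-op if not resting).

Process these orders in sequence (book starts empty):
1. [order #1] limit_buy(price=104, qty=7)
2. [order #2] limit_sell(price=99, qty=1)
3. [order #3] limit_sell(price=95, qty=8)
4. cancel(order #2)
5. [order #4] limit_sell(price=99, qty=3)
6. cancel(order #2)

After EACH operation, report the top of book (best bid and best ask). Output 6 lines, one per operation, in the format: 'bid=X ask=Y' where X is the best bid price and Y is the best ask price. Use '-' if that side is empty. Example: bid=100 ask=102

Answer: bid=104 ask=-
bid=104 ask=-
bid=- ask=95
bid=- ask=95
bid=- ask=95
bid=- ask=95

Derivation:
After op 1 [order #1] limit_buy(price=104, qty=7): fills=none; bids=[#1:7@104] asks=[-]
After op 2 [order #2] limit_sell(price=99, qty=1): fills=#1x#2:1@104; bids=[#1:6@104] asks=[-]
After op 3 [order #3] limit_sell(price=95, qty=8): fills=#1x#3:6@104; bids=[-] asks=[#3:2@95]
After op 4 cancel(order #2): fills=none; bids=[-] asks=[#3:2@95]
After op 5 [order #4] limit_sell(price=99, qty=3): fills=none; bids=[-] asks=[#3:2@95 #4:3@99]
After op 6 cancel(order #2): fills=none; bids=[-] asks=[#3:2@95 #4:3@99]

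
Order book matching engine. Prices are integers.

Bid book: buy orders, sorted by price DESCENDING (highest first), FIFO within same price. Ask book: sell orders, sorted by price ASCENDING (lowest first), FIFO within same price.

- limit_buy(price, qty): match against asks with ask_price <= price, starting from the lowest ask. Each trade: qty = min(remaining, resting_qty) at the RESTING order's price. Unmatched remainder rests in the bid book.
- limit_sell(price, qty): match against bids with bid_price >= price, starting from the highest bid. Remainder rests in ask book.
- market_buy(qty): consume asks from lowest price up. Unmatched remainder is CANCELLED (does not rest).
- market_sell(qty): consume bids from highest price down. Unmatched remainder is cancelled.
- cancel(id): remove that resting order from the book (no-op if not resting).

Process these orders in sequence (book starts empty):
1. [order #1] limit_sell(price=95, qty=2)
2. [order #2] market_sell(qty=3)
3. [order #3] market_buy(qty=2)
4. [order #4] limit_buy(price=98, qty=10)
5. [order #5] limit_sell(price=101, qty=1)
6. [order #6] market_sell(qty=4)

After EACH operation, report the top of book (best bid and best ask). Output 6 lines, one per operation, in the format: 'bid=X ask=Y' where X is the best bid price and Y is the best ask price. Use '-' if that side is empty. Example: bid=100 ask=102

Answer: bid=- ask=95
bid=- ask=95
bid=- ask=-
bid=98 ask=-
bid=98 ask=101
bid=98 ask=101

Derivation:
After op 1 [order #1] limit_sell(price=95, qty=2): fills=none; bids=[-] asks=[#1:2@95]
After op 2 [order #2] market_sell(qty=3): fills=none; bids=[-] asks=[#1:2@95]
After op 3 [order #3] market_buy(qty=2): fills=#3x#1:2@95; bids=[-] asks=[-]
After op 4 [order #4] limit_buy(price=98, qty=10): fills=none; bids=[#4:10@98] asks=[-]
After op 5 [order #5] limit_sell(price=101, qty=1): fills=none; bids=[#4:10@98] asks=[#5:1@101]
After op 6 [order #6] market_sell(qty=4): fills=#4x#6:4@98; bids=[#4:6@98] asks=[#5:1@101]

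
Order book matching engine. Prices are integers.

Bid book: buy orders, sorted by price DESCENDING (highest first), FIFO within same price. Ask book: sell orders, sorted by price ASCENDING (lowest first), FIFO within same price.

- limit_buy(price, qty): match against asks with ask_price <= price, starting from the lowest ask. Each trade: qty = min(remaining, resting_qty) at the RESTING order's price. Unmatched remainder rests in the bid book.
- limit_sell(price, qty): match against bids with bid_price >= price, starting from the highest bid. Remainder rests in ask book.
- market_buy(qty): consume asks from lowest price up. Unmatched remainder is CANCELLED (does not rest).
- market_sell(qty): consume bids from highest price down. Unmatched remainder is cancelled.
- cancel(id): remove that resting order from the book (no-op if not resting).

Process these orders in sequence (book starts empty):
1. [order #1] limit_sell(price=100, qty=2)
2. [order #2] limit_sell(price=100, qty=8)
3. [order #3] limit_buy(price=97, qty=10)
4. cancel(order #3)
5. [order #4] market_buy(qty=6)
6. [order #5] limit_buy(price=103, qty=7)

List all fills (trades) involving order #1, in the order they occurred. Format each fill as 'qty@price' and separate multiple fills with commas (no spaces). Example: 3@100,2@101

After op 1 [order #1] limit_sell(price=100, qty=2): fills=none; bids=[-] asks=[#1:2@100]
After op 2 [order #2] limit_sell(price=100, qty=8): fills=none; bids=[-] asks=[#1:2@100 #2:8@100]
After op 3 [order #3] limit_buy(price=97, qty=10): fills=none; bids=[#3:10@97] asks=[#1:2@100 #2:8@100]
After op 4 cancel(order #3): fills=none; bids=[-] asks=[#1:2@100 #2:8@100]
After op 5 [order #4] market_buy(qty=6): fills=#4x#1:2@100 #4x#2:4@100; bids=[-] asks=[#2:4@100]
After op 6 [order #5] limit_buy(price=103, qty=7): fills=#5x#2:4@100; bids=[#5:3@103] asks=[-]

Answer: 2@100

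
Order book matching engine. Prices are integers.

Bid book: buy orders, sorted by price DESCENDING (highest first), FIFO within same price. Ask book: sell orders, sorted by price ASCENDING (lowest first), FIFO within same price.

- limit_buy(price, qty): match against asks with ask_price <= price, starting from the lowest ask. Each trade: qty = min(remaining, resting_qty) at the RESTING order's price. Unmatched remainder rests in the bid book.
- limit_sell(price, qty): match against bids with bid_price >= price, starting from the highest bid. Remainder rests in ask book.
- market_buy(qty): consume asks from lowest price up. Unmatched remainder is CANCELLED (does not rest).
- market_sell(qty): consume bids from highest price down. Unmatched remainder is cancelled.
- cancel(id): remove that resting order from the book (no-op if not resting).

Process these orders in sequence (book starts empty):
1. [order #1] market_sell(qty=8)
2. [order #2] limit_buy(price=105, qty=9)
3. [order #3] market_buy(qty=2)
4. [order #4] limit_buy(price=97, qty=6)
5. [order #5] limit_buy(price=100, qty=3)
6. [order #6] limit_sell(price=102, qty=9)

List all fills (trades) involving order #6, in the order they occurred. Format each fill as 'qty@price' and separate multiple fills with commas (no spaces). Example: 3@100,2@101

Answer: 9@105

Derivation:
After op 1 [order #1] market_sell(qty=8): fills=none; bids=[-] asks=[-]
After op 2 [order #2] limit_buy(price=105, qty=9): fills=none; bids=[#2:9@105] asks=[-]
After op 3 [order #3] market_buy(qty=2): fills=none; bids=[#2:9@105] asks=[-]
After op 4 [order #4] limit_buy(price=97, qty=6): fills=none; bids=[#2:9@105 #4:6@97] asks=[-]
After op 5 [order #5] limit_buy(price=100, qty=3): fills=none; bids=[#2:9@105 #5:3@100 #4:6@97] asks=[-]
After op 6 [order #6] limit_sell(price=102, qty=9): fills=#2x#6:9@105; bids=[#5:3@100 #4:6@97] asks=[-]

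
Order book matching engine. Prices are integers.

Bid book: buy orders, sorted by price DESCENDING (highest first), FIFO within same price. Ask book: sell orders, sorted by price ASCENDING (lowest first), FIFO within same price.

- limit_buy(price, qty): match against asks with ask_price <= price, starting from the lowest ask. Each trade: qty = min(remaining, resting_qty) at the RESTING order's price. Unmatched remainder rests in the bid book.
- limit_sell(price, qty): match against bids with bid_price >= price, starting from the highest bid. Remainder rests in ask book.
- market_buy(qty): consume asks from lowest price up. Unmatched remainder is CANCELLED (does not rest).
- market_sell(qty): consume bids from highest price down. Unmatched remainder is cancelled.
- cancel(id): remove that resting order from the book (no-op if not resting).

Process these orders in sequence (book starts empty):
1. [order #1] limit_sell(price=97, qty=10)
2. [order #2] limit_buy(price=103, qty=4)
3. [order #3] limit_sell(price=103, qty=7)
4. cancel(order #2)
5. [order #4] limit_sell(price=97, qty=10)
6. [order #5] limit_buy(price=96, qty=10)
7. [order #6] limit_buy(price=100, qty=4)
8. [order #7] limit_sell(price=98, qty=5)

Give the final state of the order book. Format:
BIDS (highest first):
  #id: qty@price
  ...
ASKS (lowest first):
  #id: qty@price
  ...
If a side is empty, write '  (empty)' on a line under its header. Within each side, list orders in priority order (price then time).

Answer: BIDS (highest first):
  #5: 10@96
ASKS (lowest first):
  #1: 2@97
  #4: 10@97
  #7: 5@98
  #3: 7@103

Derivation:
After op 1 [order #1] limit_sell(price=97, qty=10): fills=none; bids=[-] asks=[#1:10@97]
After op 2 [order #2] limit_buy(price=103, qty=4): fills=#2x#1:4@97; bids=[-] asks=[#1:6@97]
After op 3 [order #3] limit_sell(price=103, qty=7): fills=none; bids=[-] asks=[#1:6@97 #3:7@103]
After op 4 cancel(order #2): fills=none; bids=[-] asks=[#1:6@97 #3:7@103]
After op 5 [order #4] limit_sell(price=97, qty=10): fills=none; bids=[-] asks=[#1:6@97 #4:10@97 #3:7@103]
After op 6 [order #5] limit_buy(price=96, qty=10): fills=none; bids=[#5:10@96] asks=[#1:6@97 #4:10@97 #3:7@103]
After op 7 [order #6] limit_buy(price=100, qty=4): fills=#6x#1:4@97; bids=[#5:10@96] asks=[#1:2@97 #4:10@97 #3:7@103]
After op 8 [order #7] limit_sell(price=98, qty=5): fills=none; bids=[#5:10@96] asks=[#1:2@97 #4:10@97 #7:5@98 #3:7@103]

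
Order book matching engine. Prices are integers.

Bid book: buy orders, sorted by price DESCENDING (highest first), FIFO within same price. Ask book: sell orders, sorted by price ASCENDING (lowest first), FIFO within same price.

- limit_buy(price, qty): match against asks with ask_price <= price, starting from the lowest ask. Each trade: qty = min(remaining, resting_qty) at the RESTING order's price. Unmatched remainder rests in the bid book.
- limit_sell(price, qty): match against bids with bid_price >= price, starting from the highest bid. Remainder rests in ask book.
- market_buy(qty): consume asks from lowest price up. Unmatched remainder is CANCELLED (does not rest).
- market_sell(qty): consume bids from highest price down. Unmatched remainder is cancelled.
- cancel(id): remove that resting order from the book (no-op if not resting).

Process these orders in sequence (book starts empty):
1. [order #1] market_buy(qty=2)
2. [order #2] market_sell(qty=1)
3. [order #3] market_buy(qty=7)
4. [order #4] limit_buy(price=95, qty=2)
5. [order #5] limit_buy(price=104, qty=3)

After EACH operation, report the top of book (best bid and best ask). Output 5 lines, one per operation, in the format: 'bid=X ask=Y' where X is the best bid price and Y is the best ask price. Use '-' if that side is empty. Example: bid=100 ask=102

After op 1 [order #1] market_buy(qty=2): fills=none; bids=[-] asks=[-]
After op 2 [order #2] market_sell(qty=1): fills=none; bids=[-] asks=[-]
After op 3 [order #3] market_buy(qty=7): fills=none; bids=[-] asks=[-]
After op 4 [order #4] limit_buy(price=95, qty=2): fills=none; bids=[#4:2@95] asks=[-]
After op 5 [order #5] limit_buy(price=104, qty=3): fills=none; bids=[#5:3@104 #4:2@95] asks=[-]

Answer: bid=- ask=-
bid=- ask=-
bid=- ask=-
bid=95 ask=-
bid=104 ask=-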